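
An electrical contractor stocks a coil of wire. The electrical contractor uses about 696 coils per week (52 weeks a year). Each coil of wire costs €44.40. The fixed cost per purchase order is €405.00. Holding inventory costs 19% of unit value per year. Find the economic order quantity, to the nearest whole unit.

Annual demand D = 696 × 52 = 36,192.
Holding cost H = 0.19 × €44.40 = €8.4360 per unit per year.
EOQ = √(2DS / H) = √(2 × 36,192 × 405 / 8.436).
= √(29,315,520 / 8.436) = √3,475,049.7866 ≈ 1864.149.

Q* ≈ 1,864 coils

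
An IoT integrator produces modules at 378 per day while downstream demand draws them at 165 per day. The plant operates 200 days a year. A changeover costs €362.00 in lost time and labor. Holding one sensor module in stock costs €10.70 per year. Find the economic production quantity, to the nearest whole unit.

Annual demand D = 165 × 200 = 33,000.
Production build-up factor (1 − d/p) = 1 − 165/378 = 0.5635.
Q* = √(2DS / (H(1 − d/p))) = √(2 × 33,000 × 362 / (10.7 × 0.5635)).
= √(23,892,000 / 6.0294) ≈ 1990.630.

Q* ≈ 1,991 modules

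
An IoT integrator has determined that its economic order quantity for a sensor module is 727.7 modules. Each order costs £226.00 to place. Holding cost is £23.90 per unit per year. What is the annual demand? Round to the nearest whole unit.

Squaring Q* = √(2DS/H) gives Q*² = 2DS/H.
From Q* = √(2DS/H): D = Q*²H / (2S) = 727.7² × 23.9 / (2 × 226) = 28000.399.

D ≈ 28,000 modules per year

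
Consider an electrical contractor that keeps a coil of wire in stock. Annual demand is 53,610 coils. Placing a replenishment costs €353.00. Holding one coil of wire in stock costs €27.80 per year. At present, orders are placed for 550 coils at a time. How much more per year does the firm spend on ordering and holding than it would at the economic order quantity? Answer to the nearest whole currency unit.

Extra cost ≈ €9,615 per year

EOQ = √(2DS/H) = √(2 × 53,610 × 353 / 27.8) ≈ 1166.82.
Cost at Q* = (D/Q*)S + (Q*/2)H = √(2DSH) ≈ €32,437.52.
Cost at Q = 550: (53,610/550)×353 + (550/2)×27.8 = €34,407.87 + €7,645.00 = €42,052.87.
Excess = €42,052.87 − €32,437.52 = €9,615.35.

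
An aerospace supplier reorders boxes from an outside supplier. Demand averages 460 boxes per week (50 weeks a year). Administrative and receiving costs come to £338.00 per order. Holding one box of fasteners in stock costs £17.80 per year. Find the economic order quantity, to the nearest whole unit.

Annual demand D = 460 × 50 = 23,000.
EOQ = √(2DS / H) = √(2 × 23,000 × 338 / 17.8).
= √(15,548,000 / 17.8) = √873,483.1461 ≈ 934.603.

Q* ≈ 935 boxes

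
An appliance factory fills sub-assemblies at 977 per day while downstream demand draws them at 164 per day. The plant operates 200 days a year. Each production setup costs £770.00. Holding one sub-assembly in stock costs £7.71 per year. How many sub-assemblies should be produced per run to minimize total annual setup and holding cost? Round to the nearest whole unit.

Q* ≈ 2,806 sub-assemblies

Annual demand D = 164 × 200 = 32,800.
Production build-up factor (1 − d/p) = 1 − 164/977 = 0.8321.
Q* = √(2DS / (H(1 − d/p))) = √(2 × 32,800 × 770 / (7.71 × 0.8321)).
= √(50,512,000 / 6.4158) ≈ 2805.899.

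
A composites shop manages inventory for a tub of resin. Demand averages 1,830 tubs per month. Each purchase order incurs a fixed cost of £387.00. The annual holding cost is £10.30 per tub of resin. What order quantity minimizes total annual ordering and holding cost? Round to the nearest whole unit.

Q* ≈ 1,285 tubs

Annual demand D = 1,830 × 12 = 21,960.
EOQ = √(2DS / H) = √(2 × 21,960 × 387 / 10.3).
= √(16,997,040 / 10.3) = √1,650,198.0583 ≈ 1284.600.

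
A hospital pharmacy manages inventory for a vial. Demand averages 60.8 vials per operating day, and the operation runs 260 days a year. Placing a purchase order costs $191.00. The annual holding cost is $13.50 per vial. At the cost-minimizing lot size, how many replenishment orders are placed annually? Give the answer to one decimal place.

N ≈ 23.6 orders per year

Annual demand D = 60.8 × 260 = 15,808.
The optimal lot size = √(2DS/H) = √(2 × 15,808 × 191 / 13.5) ≈ 668.81.
Orders per year = D / Q* = 15,808 / 668.81 ≈ 23.636.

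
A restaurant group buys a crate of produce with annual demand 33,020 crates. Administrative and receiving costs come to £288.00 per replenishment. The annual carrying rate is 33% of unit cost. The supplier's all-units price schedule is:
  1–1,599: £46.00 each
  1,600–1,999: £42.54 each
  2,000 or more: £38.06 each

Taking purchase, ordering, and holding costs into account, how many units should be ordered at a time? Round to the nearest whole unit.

Holding cost per unit per year at price C is H = 0.33·C.
For each price level, check whether its EOQ is feasible; otherwise the best quantity at that price is the breakpoint.
EOQ at £46.00 = 1119.3 (feasible in tier 1): TC = 33,020×£46.00 + (33,020/1119.3)×288 + (1119.3/2)×0.33×£46.00 = £1,535,911.65.
EOQ at £42.54 = 1164.0 < 1600, so use break Q=1600: TC = 33,020×£42.54 + (33,020/1600.0)×288 + (1600.0/2)×0.33×£42.54 = £1,421,844.96.
EOQ at £38.06 = 1230.6 < 2000, so use break Q=2000: TC = 33,020×£38.06 + (33,020/2000.0)×288 + (2000.0/2)×0.33×£38.06 = £1,274,055.88.
Lowest total cost is £1,274,055.88 at Q = 2000.0.

Q* ≈ 2,000 crates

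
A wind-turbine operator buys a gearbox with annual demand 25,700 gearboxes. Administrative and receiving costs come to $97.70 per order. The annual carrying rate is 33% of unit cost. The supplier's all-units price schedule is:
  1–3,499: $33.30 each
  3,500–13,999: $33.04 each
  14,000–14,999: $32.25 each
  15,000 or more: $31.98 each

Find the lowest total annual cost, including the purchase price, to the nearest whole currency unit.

Holding cost per unit per year at price C is H = 0.33·C.
For each price level, check whether its EOQ is feasible; otherwise the best quantity at that price is the breakpoint.
EOQ at $33.30 = 676.0 (feasible in tier 1): TC = 25,700×$33.30 + (25,700/676.0)×97.7 + (676.0/2)×0.33×$33.30 = $863,238.62.
EOQ at $33.04 = 678.7 < 3500, so use break Q=3500: TC = 25,700×$33.04 + (25,700/3500.0)×97.7 + (3500.0/2)×0.33×$33.04 = $868,926.00.
EOQ at $32.25 = 686.9 < 14000, so use break Q=14000: TC = 25,700×$32.25 + (25,700/14000.0)×97.7 + (14000.0/2)×0.33×$32.25 = $903,501.85.
EOQ at $31.98 = 689.8 < 15000, so use break Q=15000: TC = 25,700×$31.98 + (25,700/15000.0)×97.7 + (15000.0/2)×0.33×$31.98 = $901,203.89.
Lowest total cost among the candidates is at Q = 676.0.

TC* ≈ $863,239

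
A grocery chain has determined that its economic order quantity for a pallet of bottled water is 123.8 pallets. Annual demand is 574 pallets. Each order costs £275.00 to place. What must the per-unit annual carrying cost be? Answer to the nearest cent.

H ≈ £20.60

Squaring Q* = √(2DS/H) gives Q*² = 2DS/H.
From Q* = √(2DS/H): H = 2DS / Q*² = 2 × 574 × 275 / 123.8² = 20.5984.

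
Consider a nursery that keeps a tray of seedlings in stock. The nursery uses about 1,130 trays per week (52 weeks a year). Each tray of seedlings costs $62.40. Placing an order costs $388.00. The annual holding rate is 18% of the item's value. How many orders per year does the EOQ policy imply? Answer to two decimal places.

Annual demand D = 1,130 × 52 = 58,760.
Holding cost H = 0.18 × $62.40 = $11.2320 per unit per year.
EOQ = √(2DS/H) = √(2 × 58,760 × 388 / 11.232) ≈ 2014.85.
Orders per year = D / Q* = 58,760 / 2014.85 ≈ 29.163.

N ≈ 29.16 orders per year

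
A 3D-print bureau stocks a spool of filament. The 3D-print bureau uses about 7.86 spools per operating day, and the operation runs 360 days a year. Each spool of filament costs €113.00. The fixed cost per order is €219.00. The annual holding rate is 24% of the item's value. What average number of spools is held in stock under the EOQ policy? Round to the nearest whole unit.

Annual demand D = 7.86 × 360 = 2,829.6.
Holding cost H = 0.24 × €113.00 = €27.1200 per unit per year.
Q* = √(2DS/H) = √(2 × 2,829.6 × 219 / 27.12) ≈ 213.77.
Average inventory = Q*/2 ≈ 213.77 / 2 = 106.887.

Average inventory ≈ 107 spools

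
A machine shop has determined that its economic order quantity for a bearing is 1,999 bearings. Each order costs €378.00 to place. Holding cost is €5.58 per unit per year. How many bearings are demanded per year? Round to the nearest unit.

D ≈ 29,494 bearings per year

Invert the EOQ relation Q*² = 2DS/H.
From Q* = √(2DS/H): D = Q*²H / (2S) = 1,999² × 5.58 / (2 × 378) = 29494.293.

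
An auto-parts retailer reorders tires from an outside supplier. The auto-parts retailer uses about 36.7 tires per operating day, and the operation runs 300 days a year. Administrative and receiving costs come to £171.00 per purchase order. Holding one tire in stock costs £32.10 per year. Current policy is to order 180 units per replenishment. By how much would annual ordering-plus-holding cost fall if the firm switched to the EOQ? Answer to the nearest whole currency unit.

Extra cost ≈ £2,354 per year

Annual demand D = 36.7 × 300 = 11,010.
EOQ = √(2DS/H) = √(2 × 11,010 × 171 / 32.1) ≈ 342.49.
Cost at Q* = (D/Q*)S + (Q*/2)H = √(2DSH) ≈ £10,994.09.
Cost at Q = 180: (11,010/180)×171 + (180/2)×32.1 = £10,459.50 + £2,889.00 = £13,348.50.
Excess = £13,348.50 − £10,994.09 = £2,354.41.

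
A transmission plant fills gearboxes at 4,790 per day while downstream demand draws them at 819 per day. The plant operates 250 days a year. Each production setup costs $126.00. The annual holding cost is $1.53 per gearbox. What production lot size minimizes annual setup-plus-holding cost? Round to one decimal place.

Annual demand D = 819 × 250 = 204,750.
Production build-up factor (1 − d/p) = 1 − 819/4,790 = 0.8290.
Q* = √(2DS / (H(1 − d/p))) = √(2 × 204,750 × 126 / (1.53 × 0.8290)).
= √(51,597,000 / 1.2684) ≈ 6377.997.

Q* ≈ 6,378.0 gearboxes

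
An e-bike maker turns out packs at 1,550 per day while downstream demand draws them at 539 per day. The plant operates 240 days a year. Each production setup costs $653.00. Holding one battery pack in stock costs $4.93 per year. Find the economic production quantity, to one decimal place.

Annual demand D = 539 × 240 = 129,360.
Production build-up factor (1 − d/p) = 1 − 539/1,550 = 0.6523.
Q* = √(2DS / (H(1 − d/p))) = √(2 × 129,360 × 653 / (4.93 × 0.6523)).
= √(168,944,160 / 3.2156) ≈ 7248.337.

Q* ≈ 7,248.3 packs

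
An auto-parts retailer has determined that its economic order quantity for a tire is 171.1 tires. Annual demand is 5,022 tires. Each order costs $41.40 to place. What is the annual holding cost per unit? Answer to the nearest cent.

H ≈ $14.20

Invert the EOQ relation Q*² = 2DS/H.
From Q* = √(2DS/H): H = 2DS / Q*² = 2 × 5,022 × 41.4 / 171.1² = 14.2039.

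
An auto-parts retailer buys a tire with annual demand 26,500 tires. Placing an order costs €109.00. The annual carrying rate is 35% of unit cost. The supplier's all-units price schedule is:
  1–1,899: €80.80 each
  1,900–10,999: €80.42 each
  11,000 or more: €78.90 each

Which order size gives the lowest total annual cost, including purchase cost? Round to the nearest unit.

Q* ≈ 452 tires

Holding cost per unit per year at price C is H = 0.35·C.
Evaluate total cost at each tier's feasible EOQ or, if the EOQ is below the tier, at the tier's minimum quantity.
EOQ at €80.80 = 452.0 (feasible in tier 1): TC = 26,500×€80.80 + (26,500/452.0)×109 + (452.0/2)×0.35×€80.80 = €2,153,981.77.
EOQ at €80.42 = 453.0 < 1900, so use break Q=1900: TC = 26,500×€80.42 + (26,500/1900.0)×109 + (1900.0/2)×0.35×€80.42 = €2,159,389.91.
EOQ at €78.90 = 457.4 < 11000, so use break Q=11000: TC = 26,500×€78.90 + (26,500/11000.0)×109 + (11000.0/2)×0.35×€78.90 = €2,242,995.09.
Lowest total cost is €2,153,981.77 at Q = 452.0.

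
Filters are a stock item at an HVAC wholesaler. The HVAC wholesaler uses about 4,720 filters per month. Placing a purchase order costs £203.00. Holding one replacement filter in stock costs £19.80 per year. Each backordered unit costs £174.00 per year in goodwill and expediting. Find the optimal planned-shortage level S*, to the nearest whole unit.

S* ≈ 116 filters

Annual demand D = 4,720 × 12 = 56,640.
With planned backorders, Q* = √(2DS/H) · √((H+B)/B).
√(2DS/H) = √(2 × 56,640 × 203 / 19.8) = 1077.686.
√((H+B)/B) = √((19.8+174)/174) = 1.0554.
Q* ≈ 1137.350.
S* = Q* · H/(H+B) = 1137.350 × 19.8/193.8 ≈ 116.200.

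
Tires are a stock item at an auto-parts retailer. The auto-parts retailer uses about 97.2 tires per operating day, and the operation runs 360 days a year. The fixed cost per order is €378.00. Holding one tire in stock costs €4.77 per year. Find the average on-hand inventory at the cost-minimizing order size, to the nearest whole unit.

Annual demand D = 97.2 × 360 = 34,992.
Q* = √(2DS/H) = √(2 × 34,992 × 378 / 4.77) ≈ 2354.97.
Average inventory = Q*/2 ≈ 2354.97 / 2 = 1177.487.

Average inventory ≈ 1,177 tires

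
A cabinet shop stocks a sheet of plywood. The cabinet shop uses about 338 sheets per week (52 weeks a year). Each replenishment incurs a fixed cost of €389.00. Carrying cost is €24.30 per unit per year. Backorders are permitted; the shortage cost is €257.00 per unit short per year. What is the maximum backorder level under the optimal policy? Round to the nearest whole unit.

S* ≈ 68 sheets

Annual demand D = 338 × 52 = 17,576.
With planned backorders, Q* = √(2DS/H) · √((H+B)/B).
√(2DS/H) = √(2 × 17,576 × 389 / 24.3) = 750.148.
√((H+B)/B) = √((24.3+257)/257) = 1.0462.
Q* ≈ 784.811.
S* = Q* · H/(H+B) = 784.811 × 24.3/281.3 ≈ 67.796.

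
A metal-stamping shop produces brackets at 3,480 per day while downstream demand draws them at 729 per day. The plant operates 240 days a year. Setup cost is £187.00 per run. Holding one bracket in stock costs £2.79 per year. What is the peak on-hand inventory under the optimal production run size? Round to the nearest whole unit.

Annual demand D = 729 × 240 = 174,960.
Production build-up factor (1 − d/p) = 1 − 729/3,480 = 0.7905.
Q* = √(2DS / (H(1 − d/p))) = √(2 × 174,960 × 187 / (2.79 × 0.7905)).
= √(65,435,040 / 2.2055) ≈ 5446.875.
Maximum inventory = Q*(1 − d/p) = 5446.875 × 0.7905 ≈ 4305.849.

I_max ≈ 4,306 brackets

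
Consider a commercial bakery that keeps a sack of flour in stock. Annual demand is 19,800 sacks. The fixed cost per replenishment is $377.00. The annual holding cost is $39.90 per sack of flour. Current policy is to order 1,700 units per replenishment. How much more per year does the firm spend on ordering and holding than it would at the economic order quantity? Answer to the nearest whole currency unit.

Extra cost ≈ $13,899 per year

EOQ = √(2DS/H) = √(2 × 19,800 × 377 / 39.9) ≈ 611.69.
Cost at Q* = (D/Q*)S + (Q*/2)H = √(2DSH) ≈ $24,406.46.
Cost at Q = 1,700: (19,800/1,700)×377 + (1,700/2)×39.9 = $4,390.94 + $33,915.00 = $38,305.94.
Excess = $38,305.94 − $24,406.46 = $13,899.49.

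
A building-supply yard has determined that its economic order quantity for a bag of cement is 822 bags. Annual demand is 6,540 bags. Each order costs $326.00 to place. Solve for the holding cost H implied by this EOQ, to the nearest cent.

Squaring Q* = √(2DS/H) gives Q*² = 2DS/H.
From Q* = √(2DS/H): H = 2DS / Q*² = 2 × 6,540 × 326 / 822² = 6.3108.

H ≈ $6.31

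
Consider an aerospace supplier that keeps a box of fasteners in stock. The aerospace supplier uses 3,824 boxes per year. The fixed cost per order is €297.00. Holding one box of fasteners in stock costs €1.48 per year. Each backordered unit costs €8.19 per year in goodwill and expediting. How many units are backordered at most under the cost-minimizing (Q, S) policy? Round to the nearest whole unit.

With planned backorders, Q* = √(2DS/H) · √((H+B)/B).
√(2DS/H) = √(2 × 3,824 × 297 / 1.48) = 1238.857.
√((H+B)/B) = √((1.48+8.19)/8.19) = 1.0866.
Q* ≈ 1346.147.
S* = Q* · H/(H+B) = 1346.147 × 1.48/9.67 ≈ 206.029.

S* ≈ 206 boxes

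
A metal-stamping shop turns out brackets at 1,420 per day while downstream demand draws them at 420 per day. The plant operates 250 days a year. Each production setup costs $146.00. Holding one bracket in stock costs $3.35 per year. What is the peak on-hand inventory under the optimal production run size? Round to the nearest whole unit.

Annual demand D = 420 × 250 = 105,000.
Production build-up factor (1 − d/p) = 1 − 420/1,420 = 0.7042.
Q* = √(2DS / (H(1 − d/p))) = √(2 × 105,000 × 146 / (3.35 × 0.7042)).
= √(30,660,000 / 2.3592) ≈ 3605.021.
Maximum inventory = Q*(1 − d/p) = 3605.021 × 0.7042 ≈ 2538.747.

I_max ≈ 2,539 brackets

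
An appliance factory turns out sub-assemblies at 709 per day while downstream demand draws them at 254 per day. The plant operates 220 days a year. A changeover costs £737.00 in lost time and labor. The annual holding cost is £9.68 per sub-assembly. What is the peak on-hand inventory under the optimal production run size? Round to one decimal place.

I_max ≈ 2,336.8 sub-assemblies

Annual demand D = 254 × 220 = 55,880.
Production build-up factor (1 − d/p) = 1 − 254/709 = 0.6417.
Q* = √(2DS / (H(1 − d/p))) = √(2 × 55,880 × 737 / (9.68 × 0.6417)).
= √(82,367,120 / 6.2121) ≈ 3641.302.
Maximum inventory = Q*(1 − d/p) = 3641.302 × 0.6417 ≈ 2336.802.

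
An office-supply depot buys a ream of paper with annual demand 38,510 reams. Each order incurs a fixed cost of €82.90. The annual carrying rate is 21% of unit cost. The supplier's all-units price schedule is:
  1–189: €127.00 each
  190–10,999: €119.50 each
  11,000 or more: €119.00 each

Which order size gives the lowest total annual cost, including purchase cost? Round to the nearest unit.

Holding cost per unit per year at price C is H = 0.21·C.
Evaluate total cost at each tier's feasible EOQ or, if the EOQ is below the tier, at the tier's minimum quantity.
Tier 1 (€127.00): EOQ = 489.3 exceeds tier's upper bound 189, so this tier is dominated.
EOQ at €119.50 = 504.4 (feasible in tier 2): TC = 38,510×€119.50 + (38,510/504.4)×82.9 + (504.4/2)×0.21×€119.50 = €4,614,603.22.
EOQ at €119.00 = 505.5 < 11000, so use break Q=11000: TC = 38,510×€119.00 + (38,510/11000.0)×82.9 + (11000.0/2)×0.21×€119.00 = €4,720,425.23.
Lowest total cost is €4,614,603.22 at Q = 504.4.

Q* ≈ 504 reams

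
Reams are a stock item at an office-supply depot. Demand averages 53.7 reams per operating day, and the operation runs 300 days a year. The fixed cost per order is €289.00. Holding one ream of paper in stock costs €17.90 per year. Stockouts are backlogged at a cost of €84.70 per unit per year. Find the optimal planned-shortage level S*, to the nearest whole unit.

Annual demand D = 53.7 × 300 = 16,110.
With planned backorders, Q* = √(2DS/H) · √((H+B)/B).
√(2DS/H) = √(2 × 16,110 × 289 / 17.9) = 721.249.
√((H+B)/B) = √((17.9+84.7)/84.7) = 1.1006.
Q* ≈ 793.811.
S* = Q* · H/(H+B) = 793.811 × 17.9/102.6 ≈ 138.491.

S* ≈ 138 reams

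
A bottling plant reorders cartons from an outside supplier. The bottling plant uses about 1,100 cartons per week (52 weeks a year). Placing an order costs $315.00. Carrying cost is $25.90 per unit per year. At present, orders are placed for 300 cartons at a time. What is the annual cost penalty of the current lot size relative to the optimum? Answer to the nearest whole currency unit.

Extra cost ≈ $33,395 per year

Annual demand D = 1,100 × 52 = 57,200.
EOQ = √(2DS/H) = √(2 × 57,200 × 315 / 25.9) ≈ 1179.56.
Cost at Q* = (D/Q*)S + (Q*/2)H = √(2DSH) ≈ $30,550.49.
Cost at Q = 300: (57,200/300)×315 + (300/2)×25.9 = $60,060.00 + $3,885.00 = $63,945.00.
Excess = $63,945.00 − $30,550.49 = $33,394.51.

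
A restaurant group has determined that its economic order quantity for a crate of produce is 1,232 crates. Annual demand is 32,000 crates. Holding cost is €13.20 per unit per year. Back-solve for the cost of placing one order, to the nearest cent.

S ≈ €313.05

Invert the EOQ relation Q*² = 2DS/H.
From Q* = √(2DS/H): S = Q*²H / (2D) = 1,232² × 13.2 / (2 × 32,000) = 313.0512.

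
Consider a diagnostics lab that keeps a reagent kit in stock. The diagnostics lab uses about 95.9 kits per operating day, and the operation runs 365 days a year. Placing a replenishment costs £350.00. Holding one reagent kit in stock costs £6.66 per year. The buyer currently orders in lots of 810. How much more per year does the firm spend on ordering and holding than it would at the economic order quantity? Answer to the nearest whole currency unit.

Annual demand D = 95.9 × 365 = 35,003.5.
EOQ = √(2DS/H) = √(2 × 35,003.5 × 350 / 6.66) ≈ 1918.08.
Cost at Q* = (D/Q*)S + (Q*/2)H = √(2DSH) ≈ £12,774.44.
Cost at Q = 810: (35,003.5/810)×350 + (810/2)×6.66 = £15,124.97 + £2,697.30 = £17,822.27.
Excess = £17,822.27 − £12,774.44 = £5,047.83.

Extra cost ≈ £5,048 per year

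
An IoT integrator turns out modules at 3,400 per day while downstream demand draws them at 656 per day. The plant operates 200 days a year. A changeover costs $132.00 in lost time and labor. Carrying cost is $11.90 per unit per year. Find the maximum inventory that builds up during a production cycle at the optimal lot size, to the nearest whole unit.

Annual demand D = 656 × 200 = 131,200.
Production build-up factor (1 − d/p) = 1 − 656/3,400 = 0.8071.
Q* = √(2DS / (H(1 − d/p))) = √(2 × 131,200 × 132 / (11.9 × 0.8071)).
= √(34,636,800 / 9.604) ≈ 1899.078.
Maximum inventory = Q*(1 − d/p) = 1899.078 × 0.8071 ≈ 1532.668.

I_max ≈ 1,533 modules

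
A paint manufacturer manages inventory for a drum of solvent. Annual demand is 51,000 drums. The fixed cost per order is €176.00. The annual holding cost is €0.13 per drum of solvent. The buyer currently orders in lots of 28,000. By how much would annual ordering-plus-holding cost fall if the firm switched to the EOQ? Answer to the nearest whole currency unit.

EOQ = √(2DS/H) = √(2 × 51,000 × 176 / 0.13) ≈ 11751.27.
Cost at Q* = (D/Q*)S + (Q*/2)H = √(2DSH) ≈ €1,527.66.
Cost at Q = 28,000: (51,000/28,000)×176 + (28,000/2)×0.13 = €320.57 + €1,820.00 = €2,140.57.
Excess = €2,140.57 − €1,527.66 = €612.91.

Extra cost ≈ €613 per year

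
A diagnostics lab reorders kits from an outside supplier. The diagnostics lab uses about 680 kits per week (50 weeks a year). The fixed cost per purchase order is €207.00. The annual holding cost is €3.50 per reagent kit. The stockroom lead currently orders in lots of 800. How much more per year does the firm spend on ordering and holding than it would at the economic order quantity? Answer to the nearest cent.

Annual demand D = 680 × 50 = 34,000.
EOQ = √(2DS/H) = √(2 × 34,000 × 207 / 3.5) ≈ 2005.42.
Cost at Q* = (D/Q*)S + (Q*/2)H = √(2DSH) ≈ €7,018.97.
Cost at Q = 800: (34,000/800)×207 + (800/2)×3.5 = €8,797.50 + €1,400.00 = €10,197.50.
Excess = €10,197.50 − €7,018.97 = €3,178.53.

Extra cost ≈ €3,178.53 per year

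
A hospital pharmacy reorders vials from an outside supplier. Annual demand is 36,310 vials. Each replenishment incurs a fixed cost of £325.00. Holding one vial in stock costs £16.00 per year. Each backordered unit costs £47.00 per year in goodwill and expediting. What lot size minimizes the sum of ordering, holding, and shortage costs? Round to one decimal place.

With planned backorders, Q* = √(2DS/H) · √((H+B)/B).
√(2DS/H) = √(2 × 36,310 × 325 / 16) = 1214.534.
√((H+B)/B) = √((16+47)/47) = 1.1578.
Q* ≈ 1406.148.

Q* ≈ 1,406.1 vials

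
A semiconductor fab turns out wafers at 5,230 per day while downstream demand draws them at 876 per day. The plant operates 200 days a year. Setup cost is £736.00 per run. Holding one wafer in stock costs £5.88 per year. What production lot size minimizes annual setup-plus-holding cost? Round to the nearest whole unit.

Q* ≈ 7,258 wafers

Annual demand D = 876 × 200 = 175,200.
Production build-up factor (1 − d/p) = 1 − 876/5,230 = 0.8325.
Q* = √(2DS / (H(1 − d/p))) = √(2 × 175,200 × 736 / (5.88 × 0.8325)).
= √(257,894,400 / 4.8951) ≈ 7258.367.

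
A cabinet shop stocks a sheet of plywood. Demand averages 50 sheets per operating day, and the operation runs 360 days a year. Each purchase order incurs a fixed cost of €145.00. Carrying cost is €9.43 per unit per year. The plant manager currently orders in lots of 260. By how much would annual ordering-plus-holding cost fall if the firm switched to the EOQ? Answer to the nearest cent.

Annual demand D = 50 × 360 = 18,000.
EOQ = √(2DS/H) = √(2 × 18,000 × 145 / 9.43) ≈ 744.01.
Cost at Q* = (D/Q*)S + (Q*/2)H = √(2DSH) ≈ €7,016.02.
Cost at Q = 260: (18,000/260)×145 + (260/2)×9.43 = €10,038.46 + €1,225.90 = €11,264.36.
Excess = €11,264.36 − €7,016.02 = €4,248.34.

Extra cost ≈ €4,248.34 per year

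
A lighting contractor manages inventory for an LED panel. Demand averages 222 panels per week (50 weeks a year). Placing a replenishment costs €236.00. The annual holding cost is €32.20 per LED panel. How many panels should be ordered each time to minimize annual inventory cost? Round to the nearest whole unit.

Annual demand D = 222 × 50 = 11,100.
EOQ = √(2DS / H) = √(2 × 11,100 × 236 / 32.2).
= √(5,239,200 / 32.2) = √162,708.0745 ≈ 403.371.

Q* ≈ 403 panels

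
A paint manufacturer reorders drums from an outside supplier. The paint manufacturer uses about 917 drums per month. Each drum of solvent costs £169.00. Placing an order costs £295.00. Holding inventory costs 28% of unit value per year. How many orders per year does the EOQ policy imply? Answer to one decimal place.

Annual demand D = 917 × 12 = 11,004.
Holding cost H = 0.28 × £169.00 = £47.3200 per unit per year.
Q* = √(2DS/H) = √(2 × 11,004 × 295 / 47.32) ≈ 370.41.
Orders per year = D / Q* = 11,004 / 370.41 ≈ 29.708.

N ≈ 29.7 orders per year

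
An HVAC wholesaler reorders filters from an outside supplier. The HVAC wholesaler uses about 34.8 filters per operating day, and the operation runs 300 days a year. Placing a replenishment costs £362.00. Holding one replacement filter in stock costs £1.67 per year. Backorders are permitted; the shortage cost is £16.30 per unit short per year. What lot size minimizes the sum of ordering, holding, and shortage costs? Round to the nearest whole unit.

Annual demand D = 34.8 × 300 = 10,440.
With planned backorders, Q* = √(2DS/H) · √((H+B)/B).
√(2DS/H) = √(2 × 10,440 × 362 / 1.67) = 2127.459.
√((H+B)/B) = √((1.67+16.3)/16.3) = 1.0500.
Q* ≈ 2233.786.

Q* ≈ 2,234 filters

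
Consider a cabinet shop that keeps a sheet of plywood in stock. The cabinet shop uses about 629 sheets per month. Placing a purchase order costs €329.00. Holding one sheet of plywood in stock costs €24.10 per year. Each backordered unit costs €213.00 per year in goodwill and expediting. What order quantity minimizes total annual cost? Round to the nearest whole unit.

Q* ≈ 479 sheets

Annual demand D = 629 × 12 = 7,548.
With planned backorders, Q* = √(2DS/H) · √((H+B)/B).
√(2DS/H) = √(2 × 7,548 × 329 / 24.1) = 453.963.
√((H+B)/B) = √((24.1+213)/213) = 1.0551.
Q* ≈ 478.957.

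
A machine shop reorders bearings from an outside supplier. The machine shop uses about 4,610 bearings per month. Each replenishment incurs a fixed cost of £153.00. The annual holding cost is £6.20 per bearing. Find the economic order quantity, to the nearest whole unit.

Annual demand D = 4,610 × 12 = 55,320.
EOQ = √(2DS / H) = √(2 × 55,320 × 153 / 6.2).
= √(16,927,920 / 6.2) = √2,730,309.6774 ≈ 1652.365.

Q* ≈ 1,652 bearings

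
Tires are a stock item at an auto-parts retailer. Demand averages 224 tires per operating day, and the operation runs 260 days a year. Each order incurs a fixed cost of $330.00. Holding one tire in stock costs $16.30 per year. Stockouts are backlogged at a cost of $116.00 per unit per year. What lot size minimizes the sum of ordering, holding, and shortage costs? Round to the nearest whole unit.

Annual demand D = 224 × 260 = 58,240.
With planned backorders, Q* = √(2DS/H) · √((H+B)/B).
√(2DS/H) = √(2 × 58,240 × 330 / 16.3) = 1535.638.
√((H+B)/B) = √((16.3+116)/116) = 1.0680.
Q* ≈ 1639.985.

Q* ≈ 1,640 tires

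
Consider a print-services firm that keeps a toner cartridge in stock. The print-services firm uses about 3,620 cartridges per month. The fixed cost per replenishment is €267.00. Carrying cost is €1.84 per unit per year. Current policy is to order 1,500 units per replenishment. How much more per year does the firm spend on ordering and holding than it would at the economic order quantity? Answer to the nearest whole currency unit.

Annual demand D = 3,620 × 12 = 43,440.
EOQ = √(2DS/H) = √(2 × 43,440 × 267 / 1.84) ≈ 3550.64.
Cost at Q* = (D/Q*)S + (Q*/2)H = √(2DSH) ≈ €6,533.18.
Cost at Q = 1,500: (43,440/1,500)×267 + (1,500/2)×1.84 = €7,732.32 + €1,380.00 = €9,112.32.
Excess = €9,112.32 − €6,533.18 = €2,579.14.

Extra cost ≈ €2,579 per year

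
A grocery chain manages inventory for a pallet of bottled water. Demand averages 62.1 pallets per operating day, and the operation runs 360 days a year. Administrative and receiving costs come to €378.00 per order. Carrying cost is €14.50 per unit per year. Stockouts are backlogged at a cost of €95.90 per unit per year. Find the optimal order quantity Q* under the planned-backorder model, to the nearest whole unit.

Annual demand D = 62.1 × 360 = 22,356.
With planned backorders, Q* = √(2DS/H) · √((H+B)/B).
√(2DS/H) = √(2 × 22,356 × 378 / 14.5) = 1079.628.
√((H+B)/B) = √((14.5+95.9)/95.9) = 1.0729.
Q* ≈ 1158.375.

Q* ≈ 1,158 pallets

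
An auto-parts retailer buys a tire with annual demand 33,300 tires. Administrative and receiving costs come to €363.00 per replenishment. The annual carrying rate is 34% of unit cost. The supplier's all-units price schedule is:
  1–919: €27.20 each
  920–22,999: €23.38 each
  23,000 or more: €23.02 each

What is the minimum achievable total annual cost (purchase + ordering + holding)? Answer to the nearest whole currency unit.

TC* ≈ €792,417

Holding cost per unit per year at price C is H = 0.34·C.
Candidates are each tier's EOQ (if it falls in that tier) and each price-break quantity.
Tier 1 (€27.20): EOQ = 1616.8 exceeds tier's upper bound 919, so this tier is dominated.
EOQ at €23.38 = 1743.9 (feasible in tier 2): TC = 33,300×€23.38 + (33,300/1743.9)×363 + (1743.9/2)×0.34×€23.38 = €792,416.84.
EOQ at €23.02 = 1757.5 < 23000, so use break Q=23000: TC = 33,300×€23.02 + (33,300/23000.0)×363 + (23000.0/2)×0.34×€23.02 = €857,099.76.
Lowest total cost among the candidates is at Q = 1743.9.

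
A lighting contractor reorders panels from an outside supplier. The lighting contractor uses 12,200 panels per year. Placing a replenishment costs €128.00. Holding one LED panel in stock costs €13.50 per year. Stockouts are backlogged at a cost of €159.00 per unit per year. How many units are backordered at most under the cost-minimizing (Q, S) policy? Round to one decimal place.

With planned backorders, Q* = √(2DS/H) · √((H+B)/B).
√(2DS/H) = √(2 × 12,200 × 128 / 13.5) = 480.987.
√((H+B)/B) = √((13.5+159)/159) = 1.0416.
Q* ≈ 500.990.
S* = Q* · H/(H+B) = 500.990 × 13.5/172.5 ≈ 39.208.

S* ≈ 39.2 panels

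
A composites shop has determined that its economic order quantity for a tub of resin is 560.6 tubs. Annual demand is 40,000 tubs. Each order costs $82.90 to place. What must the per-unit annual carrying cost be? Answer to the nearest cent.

H ≈ $21.10

The basic EOQ model gives Q* = √(2DS/H); rearrange for the unknown.
From Q* = √(2DS/H): H = 2DS / Q*² = 2 × 40,000 × 82.9 / 560.6² = 21.1027.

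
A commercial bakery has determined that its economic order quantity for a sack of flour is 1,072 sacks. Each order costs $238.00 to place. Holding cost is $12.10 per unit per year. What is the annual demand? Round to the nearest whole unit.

Squaring Q* = √(2DS/H) gives Q*² = 2DS/H.
From Q* = √(2DS/H): D = Q*²H / (2S) = 1,072² × 12.1 / (2 × 238) = 29212.450.

D ≈ 29,212 sacks per year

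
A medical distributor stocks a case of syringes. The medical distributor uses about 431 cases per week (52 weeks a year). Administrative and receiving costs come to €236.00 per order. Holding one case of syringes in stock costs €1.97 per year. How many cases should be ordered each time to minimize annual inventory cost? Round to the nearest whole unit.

Annual demand D = 431 × 52 = 22,412.
EOQ = √(2DS / H) = √(2 × 22,412 × 236 / 1.97).
= √(10,578,464 / 1.97) = √5,369,778.6802 ≈ 2317.278.

Q* ≈ 2,317 cases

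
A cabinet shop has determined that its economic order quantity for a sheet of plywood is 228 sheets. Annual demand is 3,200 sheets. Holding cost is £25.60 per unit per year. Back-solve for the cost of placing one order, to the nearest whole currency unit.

S ≈ £208

The basic EOQ model gives Q* = √(2DS/H); rearrange for the unknown.
From Q* = √(2DS/H): S = Q*²H / (2D) = 228² × 25.6 / (2 × 3,200) = 207.9360.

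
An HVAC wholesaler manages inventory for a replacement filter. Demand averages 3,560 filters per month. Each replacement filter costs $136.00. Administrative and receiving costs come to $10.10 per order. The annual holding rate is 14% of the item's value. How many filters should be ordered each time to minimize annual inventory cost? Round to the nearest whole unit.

Annual demand D = 3,560 × 12 = 42,720.
Holding cost H = 0.14 × $136.00 = $19.0400 per unit per year.
EOQ = √(2DS / H) = √(2 × 42,720 × 10.1 / 19.04).
= √(862,944 / 19.04) = √45,322.6891 ≈ 212.891.

Q* ≈ 213 filters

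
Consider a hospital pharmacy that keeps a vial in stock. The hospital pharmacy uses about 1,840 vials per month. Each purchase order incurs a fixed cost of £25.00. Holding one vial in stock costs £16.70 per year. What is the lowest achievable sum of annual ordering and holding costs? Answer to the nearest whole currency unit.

Annual demand D = 1,840 × 12 = 22,080.
The optimal lot size = √(2DS/H) = √(2 × 22,080 × 25 / 16.7) ≈ 257.11.
At Q*, ordering cost (D/Q*)S equals holding cost (Q*/2)H, each = √(DSH/2).
Minimum total = √(2DSH) = √(2 × 22,080 × 25 × 16.7) ≈ 4293.809.

TC* ≈ £4,294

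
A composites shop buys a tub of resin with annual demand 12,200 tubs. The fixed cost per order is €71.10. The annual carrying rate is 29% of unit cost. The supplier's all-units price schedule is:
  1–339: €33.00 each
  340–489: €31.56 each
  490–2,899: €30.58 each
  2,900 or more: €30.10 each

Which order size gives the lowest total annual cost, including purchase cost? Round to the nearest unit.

Holding cost per unit per year at price C is H = 0.29·C.
For each price level, check whether its EOQ is feasible; otherwise the best quantity at that price is the breakpoint.
Tier 1 (€33.00): EOQ = 425.8 exceeds tier's upper bound 339, so this tier is dominated.
EOQ at €31.56 = 435.4 (feasible in tier 2): TC = 12,200×€31.56 + (12,200/435.4)×71.1 + (435.4/2)×0.29×€31.56 = €389,016.71.
EOQ at €30.58 = 442.3 < 490, so use break Q=490: TC = 12,200×€30.58 + (12,200/490.0)×71.1 + (490.0/2)×0.29×€30.58 = €377,018.95.
EOQ at €30.10 = 445.8 < 2900, so use break Q=2900: TC = 12,200×€30.10 + (12,200/2900.0)×71.1 + (2900.0/2)×0.29×€30.10 = €380,176.16.
Lowest total cost is €377,018.95 at Q = 490.0.

Q* ≈ 490 tubs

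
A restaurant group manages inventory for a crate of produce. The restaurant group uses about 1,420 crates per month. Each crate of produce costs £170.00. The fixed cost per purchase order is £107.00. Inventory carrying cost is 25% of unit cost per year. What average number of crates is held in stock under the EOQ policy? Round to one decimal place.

Annual demand D = 1,420 × 12 = 17,040.
Holding cost H = 0.25 × £170.00 = £42.5000 per unit per year.
The optimal lot size = √(2DS/H) = √(2 × 17,040 × 107 / 42.5) ≈ 292.92.
Average inventory = Q*/2 ≈ 292.92 / 2 = 146.459.

Average inventory ≈ 146.5 crates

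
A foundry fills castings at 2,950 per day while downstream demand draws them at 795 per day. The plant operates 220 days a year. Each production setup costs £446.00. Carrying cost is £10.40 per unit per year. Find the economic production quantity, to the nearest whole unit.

Annual demand D = 795 × 220 = 174,900.
Production build-up factor (1 − d/p) = 1 − 795/2,950 = 0.7305.
Q* = √(2DS / (H(1 − d/p))) = √(2 × 174,900 × 446 / (10.4 × 0.7305)).
= √(156,010,800 / 7.5973) ≈ 4531.563.

Q* ≈ 4,532 castings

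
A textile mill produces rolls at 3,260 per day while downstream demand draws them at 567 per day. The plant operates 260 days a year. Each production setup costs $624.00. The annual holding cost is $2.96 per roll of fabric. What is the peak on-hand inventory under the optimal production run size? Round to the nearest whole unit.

Annual demand D = 567 × 260 = 147,420.
Production build-up factor (1 − d/p) = 1 − 567/3,260 = 0.8261.
Q* = √(2DS / (H(1 − d/p))) = √(2 × 147,420 × 624 / (2.96 × 0.8261)).
= √(183,980,160 / 2.4452) ≈ 8674.217.
Maximum inventory = Q*(1 − d/p) = 8674.217 × 0.8261 ≈ 7165.542.

I_max ≈ 7,166 rolls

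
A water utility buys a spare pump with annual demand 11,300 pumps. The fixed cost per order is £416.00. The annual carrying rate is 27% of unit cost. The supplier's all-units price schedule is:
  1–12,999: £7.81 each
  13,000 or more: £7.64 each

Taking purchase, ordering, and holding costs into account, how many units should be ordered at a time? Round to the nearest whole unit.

Q* ≈ 2,112 pumps

Holding cost per unit per year at price C is H = 0.27·C.
For each price level, check whether its EOQ is feasible; otherwise the best quantity at that price is the breakpoint.
EOQ at £7.81 = 2111.5 (feasible in tier 1): TC = 11,300×£7.81 + (11,300/2111.5)×416 + (2111.5/2)×0.27×£7.81 = £92,705.54.
EOQ at £7.64 = 2134.9 < 13000, so use break Q=13000: TC = 11,300×£7.64 + (11,300/13000.0)×416 + (13000.0/2)×0.27×£7.64 = £100,101.80.
Lowest total cost is £92,705.54 at Q = 2111.5.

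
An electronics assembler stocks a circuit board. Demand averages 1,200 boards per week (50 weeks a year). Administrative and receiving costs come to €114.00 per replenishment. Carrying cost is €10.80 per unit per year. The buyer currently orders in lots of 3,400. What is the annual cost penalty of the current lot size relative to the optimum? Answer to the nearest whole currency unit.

Annual demand D = 1,200 × 50 = 60,000.
EOQ = √(2DS/H) = √(2 × 60,000 × 114 / 10.8) ≈ 1125.46.
Cost at Q* = (D/Q*)S + (Q*/2)H = √(2DSH) ≈ €12,155.00.
Cost at Q = 3,400: (60,000/3,400)×114 + (3,400/2)×10.8 = €2,011.76 + €18,360.00 = €20,371.76.
Excess = €20,371.76 − €12,155.00 = €8,216.77.

Extra cost ≈ €8,217 per year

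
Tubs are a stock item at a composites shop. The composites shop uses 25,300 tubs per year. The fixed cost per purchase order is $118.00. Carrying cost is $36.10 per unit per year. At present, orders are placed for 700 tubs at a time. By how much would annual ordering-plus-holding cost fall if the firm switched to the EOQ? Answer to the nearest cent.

EOQ = √(2DS/H) = √(2 × 25,300 × 118 / 36.1) ≈ 406.69.
Cost at Q* = (D/Q*)S + (Q*/2)H = √(2DSH) ≈ $14,681.48.
Cost at Q = 700: (25,300/700)×118 + (700/2)×36.1 = $4,264.86 + $12,635.00 = $16,899.86.
Excess = $16,899.86 − $14,681.48 = $2,218.38.

Extra cost ≈ $2,218.38 per year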